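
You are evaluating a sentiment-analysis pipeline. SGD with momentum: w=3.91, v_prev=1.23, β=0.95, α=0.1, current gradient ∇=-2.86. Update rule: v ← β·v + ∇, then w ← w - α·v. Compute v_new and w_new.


v_new = 0.95·1.23 - 2.86 = 1.1685 - 2.86 = -1.6915
w_new = 3.91 - 0.1·-1.6915 = 3.91 + 0.16915 = 4.07915

v_new=-1.6915, w_new=4.07915


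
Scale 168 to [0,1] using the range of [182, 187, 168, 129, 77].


min=77, max=187
(168-77)/(187-77) = 91/110 = 0.8273

0.8273


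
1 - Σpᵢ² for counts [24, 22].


Probabilities: [24/46, 22/46] ≈ [0.5217, 0.4783]
Σpᵢ² = (576 + 484)/46² = 1060/2116
Gini = 1 - Σpᵢ² = 1 - 1060/2116 = 0.4991

0.4991


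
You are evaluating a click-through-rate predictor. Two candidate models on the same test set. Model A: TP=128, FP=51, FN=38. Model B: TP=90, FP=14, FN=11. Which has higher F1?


Model A: P=128/179=0.7151, R=128/166=0.7711, F1=2PR/(P+R)=2TP/(2TP+FP+FN)=256/345=0.742
Model B: P=90/104=0.8654, R=90/101=0.8911, F1=2PR/(P+R)=2TP/(2TP+FP+FN)=180/205=0.878
0.742 < 0.878 → Model B

Model B


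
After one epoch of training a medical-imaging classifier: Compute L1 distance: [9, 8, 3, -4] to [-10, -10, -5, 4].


d = |9+ 10| + |8+ 10| + |3+ 5| + |-4-4|
  = 19 + 18 + 8 + 8
  = 53

53


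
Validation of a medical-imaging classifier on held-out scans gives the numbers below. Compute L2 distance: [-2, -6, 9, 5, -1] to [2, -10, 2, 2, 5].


d = √((-2-2)² + (-6+ 10)² + (9-2)² + (5-2)² + (-1-5)²)
  = √(16 + 16 + 49 + 9 + 36)
  = √126 = 11.225

11.225


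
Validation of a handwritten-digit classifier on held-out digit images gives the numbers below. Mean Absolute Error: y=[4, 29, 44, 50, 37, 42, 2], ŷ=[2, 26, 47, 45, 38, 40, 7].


Absolute errors: |4-2|=2, |29-26|=3, |44-47|=3, |50-45|=5, |37-38|=1, |42-40|=2, |2-7|=5
Sum = 21
MAE = 21/7 = 3

3


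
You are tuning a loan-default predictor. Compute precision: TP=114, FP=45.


Precision = TP/(TP+FP)
= 114/(114+45)
= 114/159 = 71.7%

71.7%


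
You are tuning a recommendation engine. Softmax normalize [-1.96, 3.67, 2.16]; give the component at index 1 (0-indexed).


Exponentials: e^-1.96=0.1409, e^3.67=39.2519, e^2.16=8.6711
Sum = 48.0639
Softmax = [0.0029, 0.8167, 0.1804]
p[1] = 39.2519/48.0639 = 0.8167

0.8167


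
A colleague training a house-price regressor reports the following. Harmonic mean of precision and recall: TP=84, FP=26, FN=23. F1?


Precision = 84/110 = 0.7636
Recall = 84/107 = 0.785
F1 = 2·P·R/(P+R) = 2·TP/(2·TP+FP+FN) = 168/(168+26+23) = 168/217 = 0.7742

0.7742


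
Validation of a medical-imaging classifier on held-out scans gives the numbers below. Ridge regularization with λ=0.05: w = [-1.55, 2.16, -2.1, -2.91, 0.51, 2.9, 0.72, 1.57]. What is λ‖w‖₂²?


‖w‖₂² = (-1.55)² + (2.16)² + (-2.1)² + (-2.91)² + (0.51)² + (2.9)² + (0.72)² + (1.57)²
     = 2.4025 + 4.6656 + 4.41 + 8.4681 + 0.2601 + 8.41 + 0.5184 + 2.4649
     = 31.5996
λ·‖w‖₂² = 0.05·31.5996 = 1.57998

1.57998


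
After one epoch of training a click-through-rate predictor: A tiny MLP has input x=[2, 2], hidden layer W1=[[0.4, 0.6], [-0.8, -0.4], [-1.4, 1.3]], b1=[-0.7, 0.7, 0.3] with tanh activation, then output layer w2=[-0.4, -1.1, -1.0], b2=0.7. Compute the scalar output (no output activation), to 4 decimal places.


z1[0] = (0.4)·(2) + (0.6)·(2) - 0.7 = 1.3
z1[1] = (-0.8)·(2) + (-0.4)·(2) + 0.7 = -1.7
z1[2] = (-1.4)·(2) + (1.3)·(2) + 0.3 = 0.1
h = tanh(z1) = [0.8617, -0.9354, 0.0997]
output = (-0.4)·(0.8617) + (-1.1)·(-0.9354) + (-1.0)·(0.0997) + 0.7 = 1.2846

1.2846


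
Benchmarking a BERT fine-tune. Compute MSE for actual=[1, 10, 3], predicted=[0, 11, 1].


Squared errors: (1-0)²=1, (10-11)²=1, (3-1)²=4
Sum = 6
MSE = 6/3 = 2

2


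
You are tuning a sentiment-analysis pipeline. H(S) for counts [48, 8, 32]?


Probabilities: [48/88, 8/88, 32/88] ≈ [0.5455, 0.0909, 0.3636]
H = -((48/88)·log₂(48/88) + (8/88)·log₂(8/88) + (32/88)·log₂(32/88))
  = 1.3222 bits

1.3222 bits


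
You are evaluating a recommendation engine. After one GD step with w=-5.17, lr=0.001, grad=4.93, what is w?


w_new = w - α·∇
= -5.17 - 0.001·4.93
= -5.17 - 0.00493
= -5.17493

-5.17493


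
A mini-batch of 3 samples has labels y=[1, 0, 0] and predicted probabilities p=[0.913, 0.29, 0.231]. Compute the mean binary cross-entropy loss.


L[0] = -ln(0.913) = 0.091
L[1] = -ln(1-0.29) = -ln(0.71) = 0.3425
L[2] = -ln(1-0.231) = -ln(0.769) = 0.2627
mean = (0.091 + 0.3425 + 0.2627)/3 = 0.2321

0.2321


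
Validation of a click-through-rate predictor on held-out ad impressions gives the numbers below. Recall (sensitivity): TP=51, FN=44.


Recall = TP/(TP+FN)
= 51/(51+44)
= 51/95 = 53.68%

53.68%


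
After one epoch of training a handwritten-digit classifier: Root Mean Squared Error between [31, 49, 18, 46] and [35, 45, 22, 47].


MSE = 49/4 = 12.25
RMSE = √(49/4) = 3.5

3.5


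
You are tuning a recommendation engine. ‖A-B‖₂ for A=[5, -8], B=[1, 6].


d = √((5-1)² + (-8-6)²)
  = √(16 + 196)
  = √212 = 14.5602

14.5602


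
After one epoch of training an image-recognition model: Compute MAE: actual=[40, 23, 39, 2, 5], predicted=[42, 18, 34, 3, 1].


Absolute errors: |40-42|=2, |23-18|=5, |39-34|=5, |2-3|=1, |5-1|=4
Sum = 17
MAE = 17/5 = 17/5

17/5


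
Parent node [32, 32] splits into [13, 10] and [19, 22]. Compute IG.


Parent = [32, 32], H_parent = 1
H_left = 0.9877 (n=23), H_right = 0.9961 (n=41)
H_children = (23/64)·0.9877 + (41/64)·0.9961 = 0.9931
IG = 1 - 0.9931 = 0.0069

0.0069


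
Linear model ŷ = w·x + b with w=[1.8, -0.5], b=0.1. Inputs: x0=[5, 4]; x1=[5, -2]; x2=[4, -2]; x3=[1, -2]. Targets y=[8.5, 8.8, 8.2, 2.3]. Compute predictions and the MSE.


ŷ0 = (1.8)·(5) + (-0.5)·(4) + 0.1 = 7.1
ŷ1 = (1.8)·(5) + (-0.5)·(-2) + 0.1 = 10.1
ŷ2 = (1.8)·(4) + (-0.5)·(-2) + 0.1 = 8.3
ŷ3 = (1.8)·(1) + (-0.5)·(-2) + 0.1 = 2.9
errors² = [1.96, 1.69, 0.01, 0.36]
MSE = 4.0200/4 = 1.005

1.005


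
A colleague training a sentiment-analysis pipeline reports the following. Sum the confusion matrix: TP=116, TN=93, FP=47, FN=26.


Total = TP + TN + FP + FN
= 116 + 93 + 47 + 26
= 282
(Predicted positive: 163, predicted negative: 119)

282


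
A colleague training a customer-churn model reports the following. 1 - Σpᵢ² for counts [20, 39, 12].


Probabilities: [20/71, 39/71, 12/71] ≈ [0.2817, 0.5493, 0.169]
Σpᵢ² = (400 + 1521 + 144)/71² = 2065/5041
Gini = 1 - Σpᵢ² = 1 - 2065/5041 = 0.5904

0.5904


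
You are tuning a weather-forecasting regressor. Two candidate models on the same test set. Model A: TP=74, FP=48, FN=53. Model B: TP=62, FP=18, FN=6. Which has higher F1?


Model A: P=74/122=0.6066, R=74/127=0.5827, F1=2PR/(P+R)=2TP/(2TP+FP+FN)=148/249=0.5944
Model B: P=62/80=0.775, R=62/68=0.9118, F1=2PR/(P+R)=2TP/(2TP+FP+FN)=124/148=0.8378
0.5944 < 0.8378 → Model B

Model B


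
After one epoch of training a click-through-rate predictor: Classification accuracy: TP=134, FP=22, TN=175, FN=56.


Accuracy = (TP+TN)/(TP+TN+FP+FN)
= (134+175)/(387)
= 309/387 = 79.84%

79.84%


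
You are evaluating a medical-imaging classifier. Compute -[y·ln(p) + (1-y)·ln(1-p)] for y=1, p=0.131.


BCE = -[y·ln(p) + (1-y)·ln(1-p)]
= -1·ln(0.131) - 0
= -ln(0.131) = 2.0326

2.0326


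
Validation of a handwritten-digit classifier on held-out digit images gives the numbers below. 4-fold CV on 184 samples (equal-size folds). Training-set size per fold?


Fold size = 184/4 = 46
Training per fold = 184 - 46 = 138

138


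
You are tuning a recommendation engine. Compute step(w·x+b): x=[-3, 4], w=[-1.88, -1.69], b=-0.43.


z = (-3)·(-1.88) + (4)·(-1.69) - 0.43
  = -1.55
step(z) = 0 (z<0)

0


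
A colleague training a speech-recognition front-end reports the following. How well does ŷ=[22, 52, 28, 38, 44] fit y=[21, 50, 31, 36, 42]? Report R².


ȳ = 36
SS_res = Σ(y-ŷ)² = 22
SS_tot = Σ(y-ȳ)² = 482
R² = 1 - SS_res/SS_tot = 1 - 0.0456 = 0.9544

0.9544


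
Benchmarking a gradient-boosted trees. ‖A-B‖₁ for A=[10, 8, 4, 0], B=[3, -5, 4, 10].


d = |10-3| + |8+ 5| + |4-4| + |0-10|
  = 7 + 13 + 0 + 10
  = 30

30


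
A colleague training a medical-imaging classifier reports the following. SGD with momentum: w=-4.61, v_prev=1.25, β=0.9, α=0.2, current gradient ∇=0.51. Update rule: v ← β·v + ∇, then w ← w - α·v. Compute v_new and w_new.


v_new = 0.9·1.25 + 0.51 = 1.125 + 0.51 = 1.635
w_new = -4.61 - 0.2·1.635 = -4.61 - 0.327 = -4.937

v_new=1.635, w_new=-4.937


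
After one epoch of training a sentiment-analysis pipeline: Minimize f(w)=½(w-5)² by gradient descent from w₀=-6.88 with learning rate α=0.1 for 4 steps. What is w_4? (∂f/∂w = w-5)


step 1: grad = -6.88-5 = -11.88; w = -6.88 - 0.1·(-11.88) = -5.692
step 2: grad = -5.692-5 = -10.692; w = -5.692 - 0.1·(-10.692) = -4.6228
step 3: grad = -4.6228-5 = -9.6228; w = -4.6228 - 0.1·(-9.6228) = -3.66052
step 4: grad = -3.66052-5 = -8.66052; w = -3.66052 - 0.1·(-8.66052) = -2.794468

-2.794468


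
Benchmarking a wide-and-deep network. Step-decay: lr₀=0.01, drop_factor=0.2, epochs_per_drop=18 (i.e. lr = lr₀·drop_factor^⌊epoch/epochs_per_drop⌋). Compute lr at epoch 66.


n_drops = ⌊66/18⌋ = 3
lr = 0.01·0.2^3 = 0.01·0.008 = 0.00008

0.00008


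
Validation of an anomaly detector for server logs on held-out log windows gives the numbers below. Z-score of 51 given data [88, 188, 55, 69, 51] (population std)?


μ = 90.2, σ = 50.5862
z = (51 - 90.2)/50.5862 = -0.7749

-0.7749


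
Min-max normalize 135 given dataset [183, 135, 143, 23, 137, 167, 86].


min=23, max=183
(135-23)/(183-23) = 112/160 = 0.7

0.7


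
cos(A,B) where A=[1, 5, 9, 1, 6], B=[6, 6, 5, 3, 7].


A·B = 1·6 + 5·6 + 9·5 + 1·3 + 6·7 = 126
‖A‖ = √144 = 12, ‖B‖ = √155 = 12.4499
cos = 126/(√144·√155) = 126/√22320 = 0.8434

0.8434


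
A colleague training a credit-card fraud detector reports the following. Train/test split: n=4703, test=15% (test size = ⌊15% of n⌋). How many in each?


Test = ⌊4703·15/100⌋ = 705
Train = 4703 - 705 = 3998

Train: 3998, Test: 705


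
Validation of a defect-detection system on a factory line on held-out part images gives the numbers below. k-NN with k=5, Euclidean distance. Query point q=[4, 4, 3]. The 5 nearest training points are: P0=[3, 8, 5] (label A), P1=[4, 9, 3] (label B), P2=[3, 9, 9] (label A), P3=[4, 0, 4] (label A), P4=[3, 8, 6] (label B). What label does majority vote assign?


d(q,P0) = 4.5826  (label A)
d(q,P1) = 5.0  (label B)
d(q,P2) = 7.874  (label A)
d(q,P3) = 4.1231  (label A)
d(q,P4) = 5.099  (label B)
Votes: A=3, B=2
Majority → A

A


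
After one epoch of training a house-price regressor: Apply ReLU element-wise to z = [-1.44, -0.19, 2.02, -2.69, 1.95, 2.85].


ReLU(-1.44) = max(0, -1.44) = 0.0
ReLU(-0.19) = max(0, -0.19) = 0.0
ReLU(2.02) = max(0, 2.02) = 2.02
ReLU(-2.69) = max(0, -2.69) = 0.0
ReLU(1.95) = max(0, 1.95) = 1.95
ReLU(2.85) = max(0, 2.85) = 2.85
result = [0.0, 0.0, 2.02, 0.0, 1.95, 2.85]

[0.0, 0.0, 2.02, 0.0, 1.95, 2.85]


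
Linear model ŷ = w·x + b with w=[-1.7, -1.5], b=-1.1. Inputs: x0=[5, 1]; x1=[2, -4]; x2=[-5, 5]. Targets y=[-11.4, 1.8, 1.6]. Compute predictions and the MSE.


ŷ0 = (-1.7)·(5) + (-1.5)·(1) - 1.1 = -11.1
ŷ1 = (-1.7)·(2) + (-1.5)·(-4) - 1.1 = 1.5
ŷ2 = (-1.7)·(-5) + (-1.5)·(5) - 1.1 = -0.1
errors² = [0.09, 0.09, 2.89]
MSE = 3.0700/3 = 1.0233

1.0233


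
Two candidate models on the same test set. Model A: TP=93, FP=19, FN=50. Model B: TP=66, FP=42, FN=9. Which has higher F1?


Model A: P=93/112=0.8304, R=93/143=0.6503, F1=2PR/(P+R)=2TP/(2TP+FP+FN)=186/255=0.7294
Model B: P=66/108=0.6111, R=66/75=0.88, F1=2PR/(P+R)=2TP/(2TP+FP+FN)=132/183=0.7213
0.7294 > 0.7213 → Model A

Model A


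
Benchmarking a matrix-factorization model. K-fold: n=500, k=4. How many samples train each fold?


Fold size = 500/4 = 125
Training per fold = 500 - 125 = 375

375


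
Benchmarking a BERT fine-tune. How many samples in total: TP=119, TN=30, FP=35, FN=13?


Total = TP + TN + FP + FN
= 119 + 30 + 35 + 13
= 197
(Predicted positive: 154, predicted negative: 43)

197


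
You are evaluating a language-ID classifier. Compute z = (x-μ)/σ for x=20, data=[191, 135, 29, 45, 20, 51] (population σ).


μ = 78.5, σ = 62.7156
z = (20 - 78.5)/62.7156 = -0.9328

-0.9328


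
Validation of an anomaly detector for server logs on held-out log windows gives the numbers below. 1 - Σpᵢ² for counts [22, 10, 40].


Probabilities: [22/72, 10/72, 40/72] ≈ [0.3056, 0.1389, 0.5556]
Σpᵢ² = (484 + 100 + 1600)/72² = 2184/5184
Gini = 1 - Σpᵢ² = 1 - 2184/5184 = 0.5787

0.5787


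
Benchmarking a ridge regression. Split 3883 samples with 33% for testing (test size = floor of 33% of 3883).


Test = ⌊3883·33/100⌋ = 1281
Train = 3883 - 1281 = 2602

Train: 2602, Test: 1281


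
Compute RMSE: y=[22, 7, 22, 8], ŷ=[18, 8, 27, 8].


MSE = 42/4 = 10.5
RMSE = √(42/4) = 3.2404

3.2404


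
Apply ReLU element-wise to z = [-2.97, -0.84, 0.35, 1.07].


ReLU(-2.97) = max(0, -2.97) = 0.0
ReLU(-0.84) = max(0, -0.84) = 0.0
ReLU(0.35) = max(0, 0.35) = 0.35
ReLU(1.07) = max(0, 1.07) = 1.07
result = [0.0, 0.0, 0.35, 1.07]

[0.0, 0.0, 0.35, 1.07]


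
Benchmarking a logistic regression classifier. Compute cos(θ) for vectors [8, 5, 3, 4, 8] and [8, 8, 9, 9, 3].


A·B = 8·8 + 5·8 + 3·9 + 4·9 + 8·3 = 191
‖A‖ = √178 = 13.3417, ‖B‖ = √299 = 17.2916
cos = 191/(√178·√299) = 191/√53222 = 0.8279

0.8279


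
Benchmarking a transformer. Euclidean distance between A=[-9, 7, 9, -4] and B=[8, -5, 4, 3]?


d = √((-9-8)² + (7+ 5)² + (9-4)² + (-4-3)²)
  = √(289 + 144 + 25 + 49)
  = √507 = 22.5167

22.5167


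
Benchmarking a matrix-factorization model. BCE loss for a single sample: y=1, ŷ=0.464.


BCE = -[y·ln(p) + (1-y)·ln(1-p)]
= -1·ln(0.464) - 0
= -ln(0.464) = 0.7679

0.7679


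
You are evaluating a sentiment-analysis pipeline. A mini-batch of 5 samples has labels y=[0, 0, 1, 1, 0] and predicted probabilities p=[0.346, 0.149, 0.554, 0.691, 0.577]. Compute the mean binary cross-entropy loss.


L[0] = -ln(1-0.346) = -ln(0.654) = 0.4246
L[1] = -ln(1-0.149) = -ln(0.851) = 0.1613
L[2] = -ln(0.554) = 0.5906
L[3] = -ln(0.691) = 0.3696
L[4] = -ln(1-0.577) = -ln(0.423) = 0.8604
mean = (0.4246 + 0.1613 + 0.5906 + 0.3696 + 0.8604)/5 = 0.4813

0.4813


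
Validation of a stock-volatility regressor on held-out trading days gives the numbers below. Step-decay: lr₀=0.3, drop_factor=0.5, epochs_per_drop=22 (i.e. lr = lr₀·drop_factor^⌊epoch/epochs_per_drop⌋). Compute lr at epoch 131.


n_drops = ⌊131/22⌋ = 5
lr = 0.3·0.5^5 = 0.3·0.03125 = 0.009375

0.009375


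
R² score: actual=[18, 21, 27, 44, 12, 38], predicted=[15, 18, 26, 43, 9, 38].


ȳ = 26.6667
SS_res = Σ(y-ŷ)² = 29
SS_tot = Σ(y-ȳ)² = 751.33
R² = 1 - SS_res/SS_tot = 1 - 0.0386 = 0.9614

0.9614


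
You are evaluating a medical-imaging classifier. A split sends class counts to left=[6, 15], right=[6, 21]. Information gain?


Parent = [12, 36], H_parent = 0.8113
H_left = 0.8631 (n=21), H_right = 0.7642 (n=27)
H_children = (21/48)·0.8631 + (27/48)·0.7642 = 0.8075
IG = 0.8113 - 0.8075 = 0.0038

0.0038


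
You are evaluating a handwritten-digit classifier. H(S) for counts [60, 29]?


Probabilities: [60/89, 29/89] ≈ [0.6742, 0.3258]
H = -((60/89)·log₂(60/89) + (29/89)·log₂(29/89))
  = 0.9106 bits

0.9106 bits


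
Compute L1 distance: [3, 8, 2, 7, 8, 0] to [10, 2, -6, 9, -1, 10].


d = |3-10| + |8-2| + |2+ 6| + |7-9| + |8+ 1| + |0-10|
  = 7 + 6 + 8 + 2 + 9 + 10
  = 42

42


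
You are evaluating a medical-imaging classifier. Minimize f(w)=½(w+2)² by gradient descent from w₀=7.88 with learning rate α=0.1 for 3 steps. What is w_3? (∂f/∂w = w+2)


step 1: grad = 7.88+2 = 9.88; w = 7.88 - 0.1·(9.88) = 6.892
step 2: grad = 6.892+2 = 8.892; w = 6.892 - 0.1·(8.892) = 6.0028
step 3: grad = 6.0028+2 = 8.0028; w = 6.0028 - 0.1·(8.0028) = 5.20252

5.20252


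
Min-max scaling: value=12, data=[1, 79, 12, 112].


min=1, max=112
(12-1)/(112-1) = 11/111 = 0.0991

0.0991


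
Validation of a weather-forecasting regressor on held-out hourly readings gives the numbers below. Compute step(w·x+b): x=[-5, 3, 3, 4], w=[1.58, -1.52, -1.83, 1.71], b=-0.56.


z = (-5)·(1.58) + (3)·(-1.52) + (3)·(-1.83) + (4)·(1.71) - 0.56
  = -11.67
step(z) = 0 (z<0)

0


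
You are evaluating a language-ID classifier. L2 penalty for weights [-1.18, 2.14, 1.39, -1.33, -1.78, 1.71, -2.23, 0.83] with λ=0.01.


‖w‖₂² = (-1.18)² + (2.14)² + (1.39)² + (-1.33)² + (-1.78)² + (1.71)² + (-2.23)² + (0.83)²
     = 1.3924 + 4.5796 + 1.9321 + 1.7689 + 3.1684 + 2.9241 + 4.9729 + 0.6889
     = 21.4273
λ·‖w‖₂² = 0.01·21.4273 = 0.214273

0.214273


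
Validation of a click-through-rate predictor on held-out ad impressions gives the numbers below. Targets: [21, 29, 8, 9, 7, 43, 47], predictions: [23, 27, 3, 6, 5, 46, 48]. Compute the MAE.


Absolute errors: |21-23|=2, |29-27|=2, |8-3|=5, |9-6|=3, |7-5|=2, |43-46|=3, |47-48|=1
Sum = 18
MAE = 18/7 = 18/7

18/7


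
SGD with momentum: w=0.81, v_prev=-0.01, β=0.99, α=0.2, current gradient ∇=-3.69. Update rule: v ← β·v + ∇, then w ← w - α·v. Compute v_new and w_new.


v_new = 0.99·-0.01 - 3.69 = -0.0099 - 3.69 = -3.6999
w_new = 0.81 - 0.2·-3.6999 = 0.81 + 0.73998 = 1.54998

v_new=-3.6999, w_new=1.54998


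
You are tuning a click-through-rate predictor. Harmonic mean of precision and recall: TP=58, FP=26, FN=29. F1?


Precision = 58/84 = 0.6905
Recall = 58/87 = 0.6667
F1 = 2·P·R/(P+R) = 2·TP/(2·TP+FP+FN) = 116/(116+26+29) = 116/171 = 0.6784

0.6784


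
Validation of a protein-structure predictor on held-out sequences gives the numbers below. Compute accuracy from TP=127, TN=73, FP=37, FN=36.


Accuracy = (TP+TN)/(TP+TN+FP+FN)
= (127+73)/(273)
= 200/273 = 73.26%

73.26%


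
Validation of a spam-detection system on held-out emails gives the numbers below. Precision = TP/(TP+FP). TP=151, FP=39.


Precision = TP/(TP+FP)
= 151/(151+39)
= 151/190 = 79.47%

79.47%


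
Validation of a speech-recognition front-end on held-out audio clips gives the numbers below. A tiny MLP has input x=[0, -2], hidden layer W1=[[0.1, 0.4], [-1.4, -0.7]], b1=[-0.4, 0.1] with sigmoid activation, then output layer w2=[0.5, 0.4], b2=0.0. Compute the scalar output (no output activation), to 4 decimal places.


z1[0] = (0.1)·(0) + (0.4)·(-2) - 0.4 = -1.2
z1[1] = (-1.4)·(0) + (-0.7)·(-2) + 0.1 = 1.5
h = sigmoid(z1) = [0.2315, 0.8176]
output = (0.5)·(0.2315) + (0.4)·(0.8176) + 0.0 = 0.4428

0.4428


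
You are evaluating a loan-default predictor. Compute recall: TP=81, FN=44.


Recall = TP/(TP+FN)
= 81/(81+44)
= 81/125 = 64.8%

64.8%


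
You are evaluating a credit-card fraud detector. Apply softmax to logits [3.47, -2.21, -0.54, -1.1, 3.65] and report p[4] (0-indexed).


Exponentials: e^3.47=32.1367, e^-2.21=0.1097, e^-0.54=0.5827, e^-1.1=0.3329, e^3.65=38.4747
Sum = 71.6367
Softmax = [0.4486, 0.0015, 0.0081, 0.0046, 0.5371]
p[4] = 38.4747/71.6367 = 0.5371

0.5371


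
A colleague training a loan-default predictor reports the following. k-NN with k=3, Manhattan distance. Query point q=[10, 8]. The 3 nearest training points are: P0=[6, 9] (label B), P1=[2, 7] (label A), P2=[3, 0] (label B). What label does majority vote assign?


d(q,P0) = 5  (label B)
d(q,P1) = 9  (label A)
d(q,P2) = 15  (label B)
Votes: A=1, B=2
Majority → B

B


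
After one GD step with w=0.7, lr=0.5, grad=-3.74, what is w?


w_new = w - α·∇
= 0.7 - 0.5·-3.74
= 0.7 + 1.87
= 2.57

2.57


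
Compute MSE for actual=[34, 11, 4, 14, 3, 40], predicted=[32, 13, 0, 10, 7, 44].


Squared errors: (34-32)²=4, (11-13)²=4, (4-0)²=16, (14-10)²=16, (3-7)²=16, (40-44)²=16
Sum = 72
MSE = 72/6 = 12

12


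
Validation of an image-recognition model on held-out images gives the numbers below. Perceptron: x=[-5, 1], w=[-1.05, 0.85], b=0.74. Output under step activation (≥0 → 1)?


z = (-5)·(-1.05) + (1)·(0.85) + 0.74
  = 6.84
step(z) = 1 (z≥0)

1


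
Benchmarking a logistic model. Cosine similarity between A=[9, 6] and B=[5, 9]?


A·B = 9·5 + 6·9 = 99
‖A‖ = √117 = 10.8167, ‖B‖ = √106 = 10.2956
cos = 99/(√117·√106) = 99/√12402 = 0.889

0.889


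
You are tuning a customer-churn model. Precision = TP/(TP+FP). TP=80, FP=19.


Precision = TP/(TP+FP)
= 80/(80+19)
= 80/99 = 80.81%

80.81%


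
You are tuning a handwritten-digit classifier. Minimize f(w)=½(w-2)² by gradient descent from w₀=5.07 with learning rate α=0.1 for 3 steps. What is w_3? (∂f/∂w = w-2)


step 1: grad = 5.07-2 = 3.07; w = 5.07 - 0.1·(3.07) = 4.763
step 2: grad = 4.763-2 = 2.763; w = 4.763 - 0.1·(2.763) = 4.4867
step 3: grad = 4.4867-2 = 2.4867; w = 4.4867 - 0.1·(2.4867) = 4.23803

4.23803


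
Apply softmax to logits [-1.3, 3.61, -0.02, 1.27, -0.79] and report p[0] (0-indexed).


Exponentials: e^-1.3=0.2725, e^3.61=36.9661, e^-0.02=0.9802, e^1.27=3.5609, e^-0.79=0.4538
Sum = 42.2335
Softmax = [0.0065, 0.8753, 0.0232, 0.0843, 0.0107]
p[0] = 0.2725/42.2335 = 0.0065

0.0065


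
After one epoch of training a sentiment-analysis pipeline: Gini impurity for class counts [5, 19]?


Probabilities: [5/24, 19/24] ≈ [0.2083, 0.7917]
Σpᵢ² = (25 + 361)/24² = 386/576
Gini = 1 - Σpᵢ² = 1 - 386/576 = 0.3299

0.3299


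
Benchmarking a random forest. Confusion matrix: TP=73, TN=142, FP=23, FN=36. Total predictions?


Total = TP + TN + FP + FN
= 73 + 142 + 23 + 36
= 274
(Predicted positive: 96, predicted negative: 178)

274


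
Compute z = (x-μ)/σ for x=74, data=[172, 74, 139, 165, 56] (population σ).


μ = 121.2, σ = 47.5285
z = (74 - 121.2)/47.5285 = -0.9931

-0.9931


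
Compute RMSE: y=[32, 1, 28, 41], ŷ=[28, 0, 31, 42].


MSE = 27/4 = 6.75
RMSE = √(27/4) = 2.5981

2.5981


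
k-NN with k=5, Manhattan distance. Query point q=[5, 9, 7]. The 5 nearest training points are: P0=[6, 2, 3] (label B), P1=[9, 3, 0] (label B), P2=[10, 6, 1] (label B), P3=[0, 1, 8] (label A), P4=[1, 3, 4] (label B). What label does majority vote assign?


d(q,P0) = 12  (label B)
d(q,P1) = 17  (label B)
d(q,P2) = 14  (label B)
d(q,P3) = 14  (label A)
d(q,P4) = 13  (label B)
Votes: A=1, B=4
Majority → B

B


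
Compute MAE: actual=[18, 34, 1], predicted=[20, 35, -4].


Absolute errors: |18-20|=2, |34-35|=1, |1+ 4|=5
Sum = 8
MAE = 8/3 = 8/3

8/3


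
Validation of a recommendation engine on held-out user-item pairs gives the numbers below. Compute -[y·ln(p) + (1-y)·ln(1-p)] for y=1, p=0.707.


BCE = -[y·ln(p) + (1-y)·ln(1-p)]
= -1·ln(0.707) - 0
= -ln(0.707) = 0.3467

0.3467


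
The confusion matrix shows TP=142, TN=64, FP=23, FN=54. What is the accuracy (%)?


Accuracy = (TP+TN)/(TP+TN+FP+FN)
= (142+64)/(283)
= 206/283 = 72.79%

72.79%


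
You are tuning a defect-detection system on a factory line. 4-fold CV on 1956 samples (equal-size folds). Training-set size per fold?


Fold size = 1956/4 = 489
Training per fold = 1956 - 489 = 1467

1467


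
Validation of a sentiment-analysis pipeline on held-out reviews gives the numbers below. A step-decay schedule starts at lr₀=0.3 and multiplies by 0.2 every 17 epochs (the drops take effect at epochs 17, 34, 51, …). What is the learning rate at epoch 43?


n_drops = ⌊43/17⌋ = 2
lr = 0.3·0.2^2 = 0.3·0.04 = 0.012

0.012


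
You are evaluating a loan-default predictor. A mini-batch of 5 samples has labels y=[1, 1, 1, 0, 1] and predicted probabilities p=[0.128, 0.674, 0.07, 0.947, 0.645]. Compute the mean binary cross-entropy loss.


L[0] = -ln(0.128) = 2.0557
L[1] = -ln(0.674) = 0.3945
L[2] = -ln(0.07) = 2.6593
L[3] = -ln(1-0.947) = -ln(0.053) = 2.9375
L[4] = -ln(0.645) = 0.4385
mean = (2.0557 + 0.3945 + 2.6593 + 2.9375 + 0.4385)/5 = 1.6971

1.6971


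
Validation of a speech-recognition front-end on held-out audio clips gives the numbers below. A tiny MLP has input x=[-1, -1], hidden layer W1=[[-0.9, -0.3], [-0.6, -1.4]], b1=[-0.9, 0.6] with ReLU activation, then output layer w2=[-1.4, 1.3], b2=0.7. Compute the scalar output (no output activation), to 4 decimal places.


z1[0] = (-0.9)·(-1) + (-0.3)·(-1) - 0.9 = 0.3
z1[1] = (-0.6)·(-1) + (-1.4)·(-1) + 0.6 = 2.6
h = ReLU(z1) = [0.3, 2.6]
output = (-1.4)·(0.3) + (1.3)·(2.6) + 0.7 = 3.66

3.66


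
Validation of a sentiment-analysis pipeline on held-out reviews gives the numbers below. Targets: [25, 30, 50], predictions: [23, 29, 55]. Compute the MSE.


Squared errors: (25-23)²=4, (30-29)²=1, (50-55)²=25
Sum = 30
MSE = 30/3 = 10

10


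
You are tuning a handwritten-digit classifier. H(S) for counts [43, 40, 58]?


Probabilities: [43/141, 40/141, 58/141] ≈ [0.305, 0.2837, 0.4113]
H = -((43/141)·log₂(43/141) + (40/141)·log₂(40/141) + (58/141)·log₂(58/141))
  = 1.5653 bits

1.5653 bits


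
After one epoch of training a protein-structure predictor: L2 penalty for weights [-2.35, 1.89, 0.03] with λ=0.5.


‖w‖₂² = (-2.35)² + (1.89)² + (0.03)²
     = 5.5225 + 3.5721 + 0.0009
     = 9.0955
λ·‖w‖₂² = 0.5·9.0955 = 4.54775

4.54775


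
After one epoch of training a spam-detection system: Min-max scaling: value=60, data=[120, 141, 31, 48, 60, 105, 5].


min=5, max=141
(60-5)/(141-5) = 55/136 = 0.4044

0.4044


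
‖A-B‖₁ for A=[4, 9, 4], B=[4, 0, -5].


d = |4-4| + |9-0| + |4+ 5|
  = 0 + 9 + 9
  = 18

18


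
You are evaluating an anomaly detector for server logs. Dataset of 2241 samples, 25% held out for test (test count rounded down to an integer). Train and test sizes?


Test = ⌊2241·25/100⌋ = 560
Train = 2241 - 560 = 1681

Train: 1681, Test: 560


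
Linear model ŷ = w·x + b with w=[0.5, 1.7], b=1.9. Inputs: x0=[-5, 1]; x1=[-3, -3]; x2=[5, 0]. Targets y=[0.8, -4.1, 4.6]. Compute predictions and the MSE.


ŷ0 = (0.5)·(-5) + (1.7)·(1) + 1.9 = 1.1
ŷ1 = (0.5)·(-3) + (1.7)·(-3) + 1.9 = -4.7
ŷ2 = (0.5)·(5) + (1.7)·(0) + 1.9 = 4.4
errors² = [0.09, 0.36, 0.04]
MSE = 0.4900/3 = 0.1633

0.1633


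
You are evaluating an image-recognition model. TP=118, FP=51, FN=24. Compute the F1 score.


Precision = 118/169 = 0.6982
Recall = 118/142 = 0.831
F1 = 2·P·R/(P+R) = 2·TP/(2·TP+FP+FN) = 236/(236+51+24) = 236/311 = 0.7588

0.7588


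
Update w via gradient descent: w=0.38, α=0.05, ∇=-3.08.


w_new = w - α·∇
= 0.38 - 0.05·-3.08
= 0.38 + 0.154
= 0.534

0.534


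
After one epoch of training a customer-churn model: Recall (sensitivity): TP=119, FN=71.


Recall = TP/(TP+FN)
= 119/(119+71)
= 119/190 = 62.63%

62.63%


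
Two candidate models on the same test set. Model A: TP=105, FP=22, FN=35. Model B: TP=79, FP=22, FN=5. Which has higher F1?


Model A: P=105/127=0.8268, R=105/140=0.75, F1=2PR/(P+R)=2TP/(2TP+FP+FN)=210/267=0.7865
Model B: P=79/101=0.7822, R=79/84=0.9405, F1=2PR/(P+R)=2TP/(2TP+FP+FN)=158/185=0.8541
0.7865 < 0.8541 → Model B

Model B


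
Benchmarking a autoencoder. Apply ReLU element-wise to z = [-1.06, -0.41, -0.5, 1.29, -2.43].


ReLU(-1.06) = max(0, -1.06) = 0.0
ReLU(-0.41) = max(0, -0.41) = 0.0
ReLU(-0.5) = max(0, -0.5) = 0.0
ReLU(1.29) = max(0, 1.29) = 1.29
ReLU(-2.43) = max(0, -2.43) = 0.0
result = [0.0, 0.0, 0.0, 1.29, 0.0]

[0.0, 0.0, 0.0, 1.29, 0.0]


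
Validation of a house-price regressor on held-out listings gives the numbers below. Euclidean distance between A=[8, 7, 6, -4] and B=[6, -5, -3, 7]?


d = √((8-6)² + (7+ 5)² + (6+ 3)² + (-4-7)²)
  = √(4 + 144 + 81 + 121)
  = √350 = 18.7083

18.7083


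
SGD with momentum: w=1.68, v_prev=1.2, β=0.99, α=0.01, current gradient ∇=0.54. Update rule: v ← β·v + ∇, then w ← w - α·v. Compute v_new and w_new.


v_new = 0.99·1.2 + 0.54 = 1.188 + 0.54 = 1.728
w_new = 1.68 - 0.01·1.728 = 1.68 - 0.01728 = 1.66272

v_new=1.728, w_new=1.66272


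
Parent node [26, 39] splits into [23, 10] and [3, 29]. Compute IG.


Parent = [26, 39], H_parent = 0.971
H_left = 0.885 (n=33), H_right = 0.4489 (n=32)
H_children = (33/65)·0.885 + (32/65)·0.4489 = 0.6703
IG = 0.971 - 0.6703 = 0.3007

0.3007


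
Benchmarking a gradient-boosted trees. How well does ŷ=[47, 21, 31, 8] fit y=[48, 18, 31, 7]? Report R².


ȳ = 26
SS_res = Σ(y-ŷ)² = 11
SS_tot = Σ(y-ȳ)² = 934
R² = 1 - SS_res/SS_tot = 1 - 0.0118 = 0.9882

0.9882


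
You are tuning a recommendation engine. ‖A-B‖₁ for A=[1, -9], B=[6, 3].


d = |1-6| + |-9-3|
  = 5 + 12
  = 17

17


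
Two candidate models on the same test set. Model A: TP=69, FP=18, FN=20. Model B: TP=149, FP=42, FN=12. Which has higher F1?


Model A: P=69/87=0.7931, R=69/89=0.7753, F1=2PR/(P+R)=2TP/(2TP+FP+FN)=138/176=0.7841
Model B: P=149/191=0.7801, R=149/161=0.9255, F1=2PR/(P+R)=2TP/(2TP+FP+FN)=298/352=0.8466
0.7841 < 0.8466 → Model B

Model B


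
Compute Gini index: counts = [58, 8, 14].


Probabilities: [58/80, 8/80, 14/80] ≈ [0.725, 0.1, 0.175]
Σpᵢ² = (3364 + 64 + 196)/80² = 3624/6400
Gini = 1 - Σpᵢ² = 1 - 3624/6400 = 0.4337

0.4337


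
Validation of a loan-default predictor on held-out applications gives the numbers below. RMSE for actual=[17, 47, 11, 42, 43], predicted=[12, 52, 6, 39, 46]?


MSE = 93/5 = 18.6
RMSE = √(93/5) = 4.3128

4.3128


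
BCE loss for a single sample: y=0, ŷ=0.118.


BCE = -[y·ln(p) + (1-y)·ln(1-p)]
= -0 - 1·ln(1-0.118)
= -ln(0.882) = 0.1256

0.1256


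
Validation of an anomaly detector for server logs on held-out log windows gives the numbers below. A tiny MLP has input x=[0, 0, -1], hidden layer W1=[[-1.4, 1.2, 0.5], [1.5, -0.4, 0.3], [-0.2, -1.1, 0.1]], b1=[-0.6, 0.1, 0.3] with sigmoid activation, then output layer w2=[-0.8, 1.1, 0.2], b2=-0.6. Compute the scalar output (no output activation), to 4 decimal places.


z1[0] = (-1.4)·(0) + (1.2)·(0) + (0.5)·(-1) - 0.6 = -1.1
z1[1] = (1.5)·(0) + (-0.4)·(0) + (0.3)·(-1) + 0.1 = -0.2
z1[2] = (-0.2)·(0) + (-1.1)·(0) + (0.1)·(-1) + 0.3 = 0.2
h = sigmoid(z1) = [0.2497, 0.4502, 0.5498]
output = (-0.8)·(0.2497) + (1.1)·(0.4502) + (0.2)·(0.5498) - 0.6 = -0.1946

-0.1946


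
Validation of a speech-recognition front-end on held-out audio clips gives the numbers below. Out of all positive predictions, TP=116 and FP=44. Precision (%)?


Precision = TP/(TP+FP)
= 116/(116+44)
= 116/160 = 72.5%

72.5%


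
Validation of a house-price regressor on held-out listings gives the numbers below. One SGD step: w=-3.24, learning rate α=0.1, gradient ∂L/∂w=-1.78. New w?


w_new = w - α·∇
= -3.24 - 0.1·-1.78
= -3.24 + 0.178
= -3.062

-3.062


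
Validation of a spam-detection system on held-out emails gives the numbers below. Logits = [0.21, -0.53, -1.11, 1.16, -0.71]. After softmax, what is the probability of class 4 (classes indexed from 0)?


Exponentials: e^0.21=1.2337, e^-0.53=0.5886, e^-1.11=0.3296, e^1.16=3.1899, e^-0.71=0.4916
Sum = 5.8334
Softmax = [0.2115, 0.1009, 0.0565, 0.5468, 0.0843]
p[4] = 0.4916/5.8334 = 0.0843

0.0843


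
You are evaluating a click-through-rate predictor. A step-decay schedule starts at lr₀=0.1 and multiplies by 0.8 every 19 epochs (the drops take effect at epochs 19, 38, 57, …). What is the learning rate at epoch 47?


n_drops = ⌊47/19⌋ = 2
lr = 0.1·0.8^2 = 0.1·0.64 = 0.064

0.064


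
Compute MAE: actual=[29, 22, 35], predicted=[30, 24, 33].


Absolute errors: |29-30|=1, |22-24|=2, |35-33|=2
Sum = 5
MAE = 5/3 = 5/3

5/3


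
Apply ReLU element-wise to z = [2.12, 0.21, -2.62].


ReLU(2.12) = max(0, 2.12) = 2.12
ReLU(0.21) = max(0, 0.21) = 0.21
ReLU(-2.62) = max(0, -2.62) = 0.0
result = [2.12, 0.21, 0.0]

[2.12, 0.21, 0.0]


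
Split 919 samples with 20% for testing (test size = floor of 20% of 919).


Test = ⌊919·20/100⌋ = 183
Train = 919 - 183 = 736

Train: 736, Test: 183


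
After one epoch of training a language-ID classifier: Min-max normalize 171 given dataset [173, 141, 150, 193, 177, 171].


min=141, max=193
(171-141)/(193-141) = 30/52 = 0.5769

0.5769


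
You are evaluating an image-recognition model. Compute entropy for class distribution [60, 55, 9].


Probabilities: [60/124, 55/124, 9/124] ≈ [0.4839, 0.4435, 0.0726]
H = -((60/124)·log₂(60/124) + (55/124)·log₂(55/124) + (9/124)·log₂(9/124))
  = 1.3016 bits

1.3016 bits


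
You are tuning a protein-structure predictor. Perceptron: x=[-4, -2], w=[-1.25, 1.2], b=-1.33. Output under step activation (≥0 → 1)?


z = (-4)·(-1.25) + (-2)·(1.2) - 1.33
  = 1.27
step(z) = 1 (z≥0)

1


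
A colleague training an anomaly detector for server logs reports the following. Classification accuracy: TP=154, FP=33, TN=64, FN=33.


Accuracy = (TP+TN)/(TP+TN+FP+FN)
= (154+64)/(284)
= 218/284 = 76.76%

76.76%


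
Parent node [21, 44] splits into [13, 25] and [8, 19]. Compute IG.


Parent = [21, 44], H_parent = 0.9077
H_left = 0.9268 (n=38), H_right = 0.8767 (n=27)
H_children = (38/65)·0.9268 + (27/65)·0.8767 = 0.906
IG = 0.9077 - 0.906 = 0.0017

0.0017


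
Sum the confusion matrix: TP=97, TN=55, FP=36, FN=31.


Total = TP + TN + FP + FN
= 97 + 55 + 36 + 31
= 219
(Predicted positive: 133, predicted negative: 86)

219


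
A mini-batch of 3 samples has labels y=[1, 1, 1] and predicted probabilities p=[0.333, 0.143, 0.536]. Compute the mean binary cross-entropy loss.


L[0] = -ln(0.333) = 1.0996
L[1] = -ln(0.143) = 1.9449
L[2] = -ln(0.536) = 0.6236
mean = (1.0996 + 1.9449 + 0.6236)/3 = 1.2227

1.2227


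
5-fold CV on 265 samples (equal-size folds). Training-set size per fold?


Fold size = 265/5 = 53
Training per fold = 265 - 53 = 212

212


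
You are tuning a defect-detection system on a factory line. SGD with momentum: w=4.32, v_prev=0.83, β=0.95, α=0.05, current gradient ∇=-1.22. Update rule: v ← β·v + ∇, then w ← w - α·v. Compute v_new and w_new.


v_new = 0.95·0.83 - 1.22 = 0.7885 - 1.22 = -0.4315
w_new = 4.32 - 0.05·-0.4315 = 4.32 + 0.021575 = 4.341575

v_new=-0.4315, w_new=4.341575


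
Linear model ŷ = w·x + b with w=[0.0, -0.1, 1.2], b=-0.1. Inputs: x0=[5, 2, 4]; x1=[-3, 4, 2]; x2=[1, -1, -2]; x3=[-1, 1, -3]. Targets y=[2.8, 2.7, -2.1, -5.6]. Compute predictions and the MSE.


ŷ0 = (0.0)·(5) + (-0.1)·(2) + (1.2)·(4) - 0.1 = 4.5
ŷ1 = (0.0)·(-3) + (-0.1)·(4) + (1.2)·(2) - 0.1 = 1.9
ŷ2 = (0.0)·(1) + (-0.1)·(-1) + (1.2)·(-2) - 0.1 = -2.4
ŷ3 = (0.0)·(-1) + (-0.1)·(1) + (1.2)·(-3) - 0.1 = -3.8
errors² = [2.89, 0.64, 0.09, 3.24]
MSE = 6.8600/4 = 1.715

1.715


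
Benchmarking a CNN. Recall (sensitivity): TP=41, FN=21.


Recall = TP/(TP+FN)
= 41/(41+21)
= 41/62 = 66.13%

66.13%


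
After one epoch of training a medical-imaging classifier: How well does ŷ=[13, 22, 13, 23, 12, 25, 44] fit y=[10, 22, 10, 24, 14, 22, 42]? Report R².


ȳ = 20.5714
SS_res = Σ(y-ŷ)² = 36
SS_tot = Σ(y-ȳ)² = 741.71
R² = 1 - SS_res/SS_tot = 1 - 0.0485 = 0.9515

0.9515


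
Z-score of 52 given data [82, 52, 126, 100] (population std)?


μ = 90, σ = 26.9444
z = (52 - 90)/26.9444 = -1.4103

-1.4103


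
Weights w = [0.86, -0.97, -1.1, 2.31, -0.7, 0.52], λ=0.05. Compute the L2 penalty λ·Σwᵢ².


‖w‖₂² = (0.86)² + (-0.97)² + (-1.1)² + (2.31)² + (-0.7)² + (0.52)²
     = 0.7396 + 0.9409 + 1.21 + 5.3361 + 0.49 + 0.2704
     = 8.987
λ·‖w‖₂² = 0.05·8.987 = 0.44935

0.44935


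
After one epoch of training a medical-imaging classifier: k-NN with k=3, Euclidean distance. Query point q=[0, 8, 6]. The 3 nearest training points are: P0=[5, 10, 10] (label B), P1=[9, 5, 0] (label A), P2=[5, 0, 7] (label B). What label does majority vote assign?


d(q,P0) = 6.7082  (label B)
d(q,P1) = 11.225  (label A)
d(q,P2) = 9.4868  (label B)
Votes: A=1, B=2
Majority → B

B


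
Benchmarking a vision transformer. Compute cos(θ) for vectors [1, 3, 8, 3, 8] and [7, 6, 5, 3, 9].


A·B = 1·7 + 3·6 + 8·5 + 3·3 + 8·9 = 146
‖A‖ = √147 = 12.1244, ‖B‖ = √200 = 14.1421
cos = 146/(√147·√200) = 146/√29400 = 0.8515

0.8515


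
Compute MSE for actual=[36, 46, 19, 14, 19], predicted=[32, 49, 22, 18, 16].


Squared errors: (36-32)²=16, (46-49)²=9, (19-22)²=9, (14-18)²=16, (19-16)²=9
Sum = 59
MSE = 59/5 = 59/5

59/5


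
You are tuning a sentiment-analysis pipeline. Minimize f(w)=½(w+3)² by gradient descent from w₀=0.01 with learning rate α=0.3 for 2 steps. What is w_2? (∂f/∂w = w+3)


step 1: grad = 0.01+3 = 3.01; w = 0.01 - 0.3·(3.01) = -0.893
step 2: grad = -0.893+3 = 2.107; w = -0.893 - 0.3·(2.107) = -1.5251

-1.5251


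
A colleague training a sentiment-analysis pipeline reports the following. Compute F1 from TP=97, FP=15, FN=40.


Precision = 97/112 = 0.8661
Recall = 97/137 = 0.708
F1 = 2·P·R/(P+R) = 2·TP/(2·TP+FP+FN) = 194/(194+15+40) = 194/249 = 0.7791

0.7791


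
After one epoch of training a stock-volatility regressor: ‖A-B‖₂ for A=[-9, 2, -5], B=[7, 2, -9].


d = √((-9-7)² + (2-2)² + (-5+ 9)²)
  = √(256 + 0 + 16)
  = √272 = 16.4924

16.4924


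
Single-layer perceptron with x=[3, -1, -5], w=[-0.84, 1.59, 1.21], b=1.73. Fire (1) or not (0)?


z = (3)·(-0.84) + (-1)·(1.59) + (-5)·(1.21) + 1.73
  = -8.43
step(z) = 0 (z<0)

0


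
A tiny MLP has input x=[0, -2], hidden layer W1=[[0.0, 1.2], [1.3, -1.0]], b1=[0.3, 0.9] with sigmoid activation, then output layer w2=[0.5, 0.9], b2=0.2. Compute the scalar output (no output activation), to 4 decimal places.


z1[0] = (0.0)·(0) + (1.2)·(-2) + 0.3 = -2.1
z1[1] = (1.3)·(0) + (-1.0)·(-2) + 0.9 = 2.9
h = sigmoid(z1) = [0.1091, 0.9478]
output = (0.5)·(0.1091) + (0.9)·(0.9478) + 0.2 = 1.1076

1.1076


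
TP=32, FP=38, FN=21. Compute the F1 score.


Precision = 32/70 = 0.4571
Recall = 32/53 = 0.6038
F1 = 2·P·R/(P+R) = 2·TP/(2·TP+FP+FN) = 64/(64+38+21) = 64/123 = 0.5203

0.5203


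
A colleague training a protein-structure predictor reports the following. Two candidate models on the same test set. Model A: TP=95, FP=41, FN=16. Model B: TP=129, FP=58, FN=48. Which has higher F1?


Model A: P=95/136=0.6985, R=95/111=0.8559, F1=2PR/(P+R)=2TP/(2TP+FP+FN)=190/247=0.7692
Model B: P=129/187=0.6898, R=129/177=0.7288, F1=2PR/(P+R)=2TP/(2TP+FP+FN)=258/364=0.7088
0.7692 > 0.7088 → Model A

Model A


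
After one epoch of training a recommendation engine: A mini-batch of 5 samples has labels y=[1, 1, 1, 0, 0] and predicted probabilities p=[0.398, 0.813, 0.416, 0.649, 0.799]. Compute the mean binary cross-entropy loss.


L[0] = -ln(0.398) = 0.9213
L[1] = -ln(0.813) = 0.207
L[2] = -ln(0.416) = 0.8771
L[3] = -ln(1-0.649) = -ln(0.351) = 1.047
L[4] = -ln(1-0.799) = -ln(0.201) = 1.6045
mean = (0.9213 + 0.207 + 0.8771 + 1.047 + 1.6045)/5 = 0.9314

0.9314


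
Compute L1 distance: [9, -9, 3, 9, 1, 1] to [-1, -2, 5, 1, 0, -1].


d = |9+ 1| + |-9+ 2| + |3-5| + |9-1| + |1-0| + |1+ 1|
  = 10 + 7 + 2 + 8 + 1 + 2
  = 30

30


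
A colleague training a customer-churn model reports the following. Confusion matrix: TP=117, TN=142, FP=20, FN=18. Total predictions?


Total = TP + TN + FP + FN
= 117 + 142 + 20 + 18
= 297
(Predicted positive: 137, predicted negative: 160)

297


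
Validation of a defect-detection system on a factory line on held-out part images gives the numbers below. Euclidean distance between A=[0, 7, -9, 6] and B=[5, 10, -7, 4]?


d = √((0-5)² + (7-10)² + (-9+ 7)² + (6-4)²)
  = √(25 + 9 + 4 + 4)
  = √42 = 6.4807

6.4807


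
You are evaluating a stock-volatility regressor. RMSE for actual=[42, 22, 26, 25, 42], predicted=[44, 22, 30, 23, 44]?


MSE = 28/5 = 5.6
RMSE = √(28/5) = 2.3664

2.3664
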